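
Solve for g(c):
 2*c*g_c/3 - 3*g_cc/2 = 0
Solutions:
 g(c) = C1 + C2*erfi(sqrt(2)*c/3)


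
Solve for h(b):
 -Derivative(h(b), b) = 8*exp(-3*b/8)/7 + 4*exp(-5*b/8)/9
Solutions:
 h(b) = C1 + 64*exp(-3*b/8)/21 + 32*exp(-5*b/8)/45


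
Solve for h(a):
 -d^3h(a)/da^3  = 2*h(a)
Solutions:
 h(a) = C3*exp(-2^(1/3)*a) + (C1*sin(2^(1/3)*sqrt(3)*a/2) + C2*cos(2^(1/3)*sqrt(3)*a/2))*exp(2^(1/3)*a/2)


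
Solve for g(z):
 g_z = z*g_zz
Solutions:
 g(z) = C1 + C2*z^2


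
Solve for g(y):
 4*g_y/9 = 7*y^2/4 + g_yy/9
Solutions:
 g(y) = C1 + C2*exp(4*y) + 21*y^3/16 + 63*y^2/64 + 63*y/128


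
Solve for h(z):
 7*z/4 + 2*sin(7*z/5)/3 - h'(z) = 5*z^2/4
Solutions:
 h(z) = C1 - 5*z^3/12 + 7*z^2/8 - 10*cos(7*z/5)/21


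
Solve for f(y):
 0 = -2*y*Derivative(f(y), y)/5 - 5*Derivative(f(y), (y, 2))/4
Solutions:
 f(y) = C1 + C2*erf(2*y/5)


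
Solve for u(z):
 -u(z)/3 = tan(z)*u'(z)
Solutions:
 u(z) = C1/sin(z)^(1/3)


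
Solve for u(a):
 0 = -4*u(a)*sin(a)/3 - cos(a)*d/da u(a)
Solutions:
 u(a) = C1*cos(a)^(4/3)


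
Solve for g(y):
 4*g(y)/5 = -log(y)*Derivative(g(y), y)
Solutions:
 g(y) = C1*exp(-4*li(y)/5)


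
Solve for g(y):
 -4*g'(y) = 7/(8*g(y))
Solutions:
 g(y) = -sqrt(C1 - 7*y)/4
 g(y) = sqrt(C1 - 7*y)/4


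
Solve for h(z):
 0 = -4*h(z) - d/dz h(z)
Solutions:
 h(z) = C1*exp(-4*z)


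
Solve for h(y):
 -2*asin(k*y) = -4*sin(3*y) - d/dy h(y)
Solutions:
 h(y) = C1 + 2*Piecewise((y*asin(k*y) + sqrt(-k^2*y^2 + 1)/k, Ne(k, 0)), (0, True)) + 4*cos(3*y)/3


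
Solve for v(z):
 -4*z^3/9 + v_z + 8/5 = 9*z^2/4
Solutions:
 v(z) = C1 + z^4/9 + 3*z^3/4 - 8*z/5


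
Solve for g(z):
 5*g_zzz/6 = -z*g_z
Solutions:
 g(z) = C1 + Integral(C2*airyai(-5^(2/3)*6^(1/3)*z/5) + C3*airybi(-5^(2/3)*6^(1/3)*z/5), z)


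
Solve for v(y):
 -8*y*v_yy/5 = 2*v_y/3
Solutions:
 v(y) = C1 + C2*y^(7/12)


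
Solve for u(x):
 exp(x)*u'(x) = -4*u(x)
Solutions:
 u(x) = C1*exp(4*exp(-x))


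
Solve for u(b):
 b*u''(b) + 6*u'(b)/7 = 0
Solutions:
 u(b) = C1 + C2*b^(1/7)


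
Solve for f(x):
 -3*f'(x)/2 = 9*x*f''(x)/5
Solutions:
 f(x) = C1 + C2*x^(1/6)


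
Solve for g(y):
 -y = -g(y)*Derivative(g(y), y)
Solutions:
 g(y) = -sqrt(C1 + y^2)
 g(y) = sqrt(C1 + y^2)


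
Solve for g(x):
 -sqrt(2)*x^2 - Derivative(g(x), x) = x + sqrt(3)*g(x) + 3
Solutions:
 g(x) = C1*exp(-sqrt(3)*x) - sqrt(6)*x^2/3 - sqrt(3)*x/3 + 2*sqrt(2)*x/3 - sqrt(3) - 2*sqrt(6)/9 + 1/3


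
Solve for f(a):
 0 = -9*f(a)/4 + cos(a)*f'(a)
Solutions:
 f(a) = C1*(sin(a) + 1)^(9/8)/(sin(a) - 1)^(9/8)


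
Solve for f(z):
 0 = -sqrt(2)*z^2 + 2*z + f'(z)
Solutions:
 f(z) = C1 + sqrt(2)*z^3/3 - z^2


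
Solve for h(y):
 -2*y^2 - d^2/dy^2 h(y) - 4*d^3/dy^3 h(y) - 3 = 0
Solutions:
 h(y) = C1 + C2*y + C3*exp(-y/4) - y^4/6 + 8*y^3/3 - 67*y^2/2


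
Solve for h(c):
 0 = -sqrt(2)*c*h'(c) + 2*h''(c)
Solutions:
 h(c) = C1 + C2*erfi(2^(1/4)*c/2)


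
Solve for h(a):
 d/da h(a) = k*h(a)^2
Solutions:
 h(a) = -1/(C1 + a*k)


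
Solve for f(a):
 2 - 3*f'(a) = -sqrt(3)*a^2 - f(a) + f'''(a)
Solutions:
 f(a) = C1*exp(2^(1/3)*a*(-2^(1/3)*(1 + sqrt(5))^(1/3) + 2/(1 + sqrt(5))^(1/3))/4)*sin(2^(1/3)*sqrt(3)*a*(2/(1 + sqrt(5))^(1/3) + 2^(1/3)*(1 + sqrt(5))^(1/3))/4) + C2*exp(2^(1/3)*a*(-2^(1/3)*(1 + sqrt(5))^(1/3) + 2/(1 + sqrt(5))^(1/3))/4)*cos(2^(1/3)*sqrt(3)*a*(2/(1 + sqrt(5))^(1/3) + 2^(1/3)*(1 + sqrt(5))^(1/3))/4) + C3*exp(2^(1/3)*a*(-1/(1 + sqrt(5))^(1/3) + 2^(1/3)*(1 + sqrt(5))^(1/3)/2)) - sqrt(3)*a^2 - 6*sqrt(3)*a - 18*sqrt(3) - 2


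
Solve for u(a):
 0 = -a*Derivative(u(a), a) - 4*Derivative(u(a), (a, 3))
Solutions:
 u(a) = C1 + Integral(C2*airyai(-2^(1/3)*a/2) + C3*airybi(-2^(1/3)*a/2), a)


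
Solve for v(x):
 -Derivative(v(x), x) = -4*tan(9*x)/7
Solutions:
 v(x) = C1 - 4*log(cos(9*x))/63


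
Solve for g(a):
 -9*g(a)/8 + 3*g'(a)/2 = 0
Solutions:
 g(a) = C1*exp(3*a/4)


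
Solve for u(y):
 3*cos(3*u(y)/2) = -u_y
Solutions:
 u(y) = -2*asin((C1 + exp(9*y))/(C1 - exp(9*y)))/3 + 2*pi/3
 u(y) = 2*asin((C1 + exp(9*y))/(C1 - exp(9*y)))/3


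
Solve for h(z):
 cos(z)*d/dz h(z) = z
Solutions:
 h(z) = C1 + Integral(z/cos(z), z)


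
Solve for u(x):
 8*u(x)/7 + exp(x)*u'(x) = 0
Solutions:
 u(x) = C1*exp(8*exp(-x)/7)


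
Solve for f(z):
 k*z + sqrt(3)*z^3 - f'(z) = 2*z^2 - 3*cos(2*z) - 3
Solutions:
 f(z) = C1 + k*z^2/2 + sqrt(3)*z^4/4 - 2*z^3/3 + 3*z + 3*sin(z)*cos(z)


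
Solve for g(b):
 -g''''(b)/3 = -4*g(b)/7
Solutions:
 g(b) = C1*exp(-sqrt(2)*3^(1/4)*7^(3/4)*b/7) + C2*exp(sqrt(2)*3^(1/4)*7^(3/4)*b/7) + C3*sin(sqrt(2)*3^(1/4)*7^(3/4)*b/7) + C4*cos(sqrt(2)*3^(1/4)*7^(3/4)*b/7)


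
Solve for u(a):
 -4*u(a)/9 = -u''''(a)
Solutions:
 u(a) = C1*exp(-sqrt(6)*a/3) + C2*exp(sqrt(6)*a/3) + C3*sin(sqrt(6)*a/3) + C4*cos(sqrt(6)*a/3)


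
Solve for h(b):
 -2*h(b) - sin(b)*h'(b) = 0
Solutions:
 h(b) = C1*(cos(b) + 1)/(cos(b) - 1)


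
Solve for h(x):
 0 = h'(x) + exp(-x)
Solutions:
 h(x) = C1 + exp(-x)


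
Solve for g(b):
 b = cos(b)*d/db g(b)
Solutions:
 g(b) = C1 + Integral(b/cos(b), b)


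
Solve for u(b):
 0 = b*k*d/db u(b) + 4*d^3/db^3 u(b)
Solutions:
 u(b) = C1 + Integral(C2*airyai(2^(1/3)*b*(-k)^(1/3)/2) + C3*airybi(2^(1/3)*b*(-k)^(1/3)/2), b)


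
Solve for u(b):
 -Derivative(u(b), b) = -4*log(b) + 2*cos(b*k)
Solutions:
 u(b) = C1 + 4*b*log(b) - 4*b - 2*Piecewise((sin(b*k)/k, Ne(k, 0)), (b, True))


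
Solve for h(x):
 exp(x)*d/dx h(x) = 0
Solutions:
 h(x) = C1


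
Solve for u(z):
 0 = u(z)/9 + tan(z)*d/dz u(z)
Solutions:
 u(z) = C1/sin(z)^(1/9)


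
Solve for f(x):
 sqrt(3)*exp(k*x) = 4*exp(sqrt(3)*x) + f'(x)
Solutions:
 f(x) = C1 - 4*sqrt(3)*exp(sqrt(3)*x)/3 + sqrt(3)*exp(k*x)/k


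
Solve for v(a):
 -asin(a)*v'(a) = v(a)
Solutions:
 v(a) = C1*exp(-Integral(1/asin(a), a))


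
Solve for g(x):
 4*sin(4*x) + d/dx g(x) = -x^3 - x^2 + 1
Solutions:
 g(x) = C1 - x^4/4 - x^3/3 + x + cos(4*x)


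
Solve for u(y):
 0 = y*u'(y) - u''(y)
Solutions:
 u(y) = C1 + C2*erfi(sqrt(2)*y/2)


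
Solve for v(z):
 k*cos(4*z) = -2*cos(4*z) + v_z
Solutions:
 v(z) = C1 + k*sin(4*z)/4 + sin(4*z)/2


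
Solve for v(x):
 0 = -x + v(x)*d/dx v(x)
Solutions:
 v(x) = -sqrt(C1 + x^2)
 v(x) = sqrt(C1 + x^2)


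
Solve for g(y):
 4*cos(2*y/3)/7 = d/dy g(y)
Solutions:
 g(y) = C1 + 6*sin(2*y/3)/7


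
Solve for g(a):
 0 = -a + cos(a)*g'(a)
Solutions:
 g(a) = C1 + Integral(a/cos(a), a)


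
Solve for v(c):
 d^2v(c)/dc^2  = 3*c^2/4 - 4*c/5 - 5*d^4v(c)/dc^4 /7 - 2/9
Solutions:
 v(c) = C1 + C2*c + C3*sin(sqrt(35)*c/5) + C4*cos(sqrt(35)*c/5) + c^4/16 - 2*c^3/15 - 163*c^2/252


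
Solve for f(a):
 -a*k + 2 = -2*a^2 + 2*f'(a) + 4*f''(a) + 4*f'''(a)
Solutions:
 f(a) = C1 + a^3/3 - a^2*k/4 - 2*a^2 + a*k + 5*a + (C2*sin(a/2) + C3*cos(a/2))*exp(-a/2)


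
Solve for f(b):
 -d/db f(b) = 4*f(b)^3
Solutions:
 f(b) = -sqrt(2)*sqrt(-1/(C1 - 4*b))/2
 f(b) = sqrt(2)*sqrt(-1/(C1 - 4*b))/2


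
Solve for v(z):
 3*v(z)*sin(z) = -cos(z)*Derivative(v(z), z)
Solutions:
 v(z) = C1*cos(z)^3


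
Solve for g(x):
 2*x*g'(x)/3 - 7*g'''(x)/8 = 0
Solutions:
 g(x) = C1 + Integral(C2*airyai(2*2^(1/3)*21^(2/3)*x/21) + C3*airybi(2*2^(1/3)*21^(2/3)*x/21), x)


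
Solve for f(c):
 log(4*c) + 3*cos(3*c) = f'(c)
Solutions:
 f(c) = C1 + c*log(c) - c + 2*c*log(2) + sin(3*c)


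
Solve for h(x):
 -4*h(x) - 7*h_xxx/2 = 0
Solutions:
 h(x) = C3*exp(-2*7^(2/3)*x/7) + (C1*sin(sqrt(3)*7^(2/3)*x/7) + C2*cos(sqrt(3)*7^(2/3)*x/7))*exp(7^(2/3)*x/7)


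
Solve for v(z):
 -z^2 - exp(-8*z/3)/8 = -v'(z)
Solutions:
 v(z) = C1 + z^3/3 - 3*exp(-8*z/3)/64


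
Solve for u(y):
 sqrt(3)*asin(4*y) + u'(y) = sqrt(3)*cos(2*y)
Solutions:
 u(y) = C1 - sqrt(3)*(y*asin(4*y) + sqrt(1 - 16*y^2)/4) + sqrt(3)*sin(2*y)/2


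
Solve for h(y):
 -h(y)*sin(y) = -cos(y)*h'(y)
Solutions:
 h(y) = C1/cos(y)


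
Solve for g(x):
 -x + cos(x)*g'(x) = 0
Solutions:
 g(x) = C1 + Integral(x/cos(x), x)


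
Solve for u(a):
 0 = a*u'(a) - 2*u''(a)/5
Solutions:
 u(a) = C1 + C2*erfi(sqrt(5)*a/2)


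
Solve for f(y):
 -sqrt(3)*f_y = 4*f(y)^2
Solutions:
 f(y) = 3/(C1 + 4*sqrt(3)*y)


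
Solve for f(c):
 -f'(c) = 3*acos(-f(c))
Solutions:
 Integral(1/acos(-_y), (_y, f(c))) = C1 - 3*c


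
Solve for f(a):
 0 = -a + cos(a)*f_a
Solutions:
 f(a) = C1 + Integral(a/cos(a), a)


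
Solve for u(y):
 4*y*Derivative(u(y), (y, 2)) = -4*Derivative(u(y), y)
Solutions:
 u(y) = C1 + C2*log(y)


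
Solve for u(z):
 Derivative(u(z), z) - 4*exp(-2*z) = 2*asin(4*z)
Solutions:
 u(z) = C1 + 2*z*asin(4*z) + sqrt(1 - 16*z^2)/2 - 2*exp(-2*z)


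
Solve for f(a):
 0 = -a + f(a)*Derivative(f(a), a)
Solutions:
 f(a) = -sqrt(C1 + a^2)
 f(a) = sqrt(C1 + a^2)


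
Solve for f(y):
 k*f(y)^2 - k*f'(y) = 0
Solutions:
 f(y) = -1/(C1 + y)


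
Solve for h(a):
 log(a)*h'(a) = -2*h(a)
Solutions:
 h(a) = C1*exp(-2*li(a))


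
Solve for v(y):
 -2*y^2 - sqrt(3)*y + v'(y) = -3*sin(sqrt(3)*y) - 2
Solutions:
 v(y) = C1 + 2*y^3/3 + sqrt(3)*y^2/2 - 2*y + sqrt(3)*cos(sqrt(3)*y)


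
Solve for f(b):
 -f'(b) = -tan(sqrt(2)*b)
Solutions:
 f(b) = C1 - sqrt(2)*log(cos(sqrt(2)*b))/2


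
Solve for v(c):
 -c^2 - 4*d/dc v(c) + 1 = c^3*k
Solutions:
 v(c) = C1 - c^4*k/16 - c^3/12 + c/4


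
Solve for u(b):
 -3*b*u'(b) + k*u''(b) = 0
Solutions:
 u(b) = C1 + C2*erf(sqrt(6)*b*sqrt(-1/k)/2)/sqrt(-1/k)


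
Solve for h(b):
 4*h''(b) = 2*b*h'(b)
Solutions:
 h(b) = C1 + C2*erfi(b/2)


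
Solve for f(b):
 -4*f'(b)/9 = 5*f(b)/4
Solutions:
 f(b) = C1*exp(-45*b/16)


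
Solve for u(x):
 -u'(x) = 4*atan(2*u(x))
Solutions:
 Integral(1/atan(2*_y), (_y, u(x))) = C1 - 4*x


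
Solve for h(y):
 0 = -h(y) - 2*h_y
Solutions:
 h(y) = C1*exp(-y/2)


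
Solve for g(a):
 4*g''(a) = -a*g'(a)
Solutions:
 g(a) = C1 + C2*erf(sqrt(2)*a/4)


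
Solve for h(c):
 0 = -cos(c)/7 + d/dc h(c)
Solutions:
 h(c) = C1 + sin(c)/7


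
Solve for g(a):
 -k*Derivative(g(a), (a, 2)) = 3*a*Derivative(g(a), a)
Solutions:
 g(a) = C1 + C2*sqrt(k)*erf(sqrt(6)*a*sqrt(1/k)/2)


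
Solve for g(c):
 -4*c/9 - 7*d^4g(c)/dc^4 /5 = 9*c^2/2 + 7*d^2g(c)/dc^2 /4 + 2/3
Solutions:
 g(c) = C1 + C2*c + C3*sin(sqrt(5)*c/2) + C4*cos(sqrt(5)*c/2) - 3*c^4/14 - 8*c^3/189 + 28*c^2/15


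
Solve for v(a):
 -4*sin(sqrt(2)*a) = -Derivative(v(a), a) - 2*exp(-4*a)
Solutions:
 v(a) = C1 - 2*sqrt(2)*cos(sqrt(2)*a) + exp(-4*a)/2


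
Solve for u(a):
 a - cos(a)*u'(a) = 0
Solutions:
 u(a) = C1 + Integral(a/cos(a), a)


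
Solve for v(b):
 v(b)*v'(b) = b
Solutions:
 v(b) = -sqrt(C1 + b^2)
 v(b) = sqrt(C1 + b^2)


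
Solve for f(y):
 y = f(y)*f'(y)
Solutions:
 f(y) = -sqrt(C1 + y^2)
 f(y) = sqrt(C1 + y^2)


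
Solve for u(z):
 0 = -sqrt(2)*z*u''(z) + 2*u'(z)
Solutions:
 u(z) = C1 + C2*z^(1 + sqrt(2))


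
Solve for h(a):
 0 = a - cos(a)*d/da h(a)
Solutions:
 h(a) = C1 + Integral(a/cos(a), a)


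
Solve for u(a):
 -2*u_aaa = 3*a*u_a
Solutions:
 u(a) = C1 + Integral(C2*airyai(-2^(2/3)*3^(1/3)*a/2) + C3*airybi(-2^(2/3)*3^(1/3)*a/2), a)


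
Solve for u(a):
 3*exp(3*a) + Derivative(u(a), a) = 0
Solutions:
 u(a) = C1 - exp(3*a)


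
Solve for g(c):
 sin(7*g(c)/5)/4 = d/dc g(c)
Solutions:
 -c/4 + 5*log(cos(7*g(c)/5) - 1)/14 - 5*log(cos(7*g(c)/5) + 1)/14 = C1


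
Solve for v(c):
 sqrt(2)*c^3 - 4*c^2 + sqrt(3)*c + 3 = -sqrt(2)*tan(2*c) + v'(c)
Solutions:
 v(c) = C1 + sqrt(2)*c^4/4 - 4*c^3/3 + sqrt(3)*c^2/2 + 3*c - sqrt(2)*log(cos(2*c))/2


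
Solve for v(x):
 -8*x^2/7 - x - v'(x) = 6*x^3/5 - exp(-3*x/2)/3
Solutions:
 v(x) = C1 - 3*x^4/10 - 8*x^3/21 - x^2/2 - 2*exp(-3*x/2)/9


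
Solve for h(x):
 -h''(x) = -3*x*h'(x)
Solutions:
 h(x) = C1 + C2*erfi(sqrt(6)*x/2)


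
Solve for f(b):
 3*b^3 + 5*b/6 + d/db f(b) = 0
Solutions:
 f(b) = C1 - 3*b^4/4 - 5*b^2/12


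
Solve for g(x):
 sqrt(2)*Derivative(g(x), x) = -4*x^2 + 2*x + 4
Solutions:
 g(x) = C1 - 2*sqrt(2)*x^3/3 + sqrt(2)*x^2/2 + 2*sqrt(2)*x


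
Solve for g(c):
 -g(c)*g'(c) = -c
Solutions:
 g(c) = -sqrt(C1 + c^2)
 g(c) = sqrt(C1 + c^2)


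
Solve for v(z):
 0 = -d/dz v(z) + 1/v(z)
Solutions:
 v(z) = -sqrt(C1 + 2*z)
 v(z) = sqrt(C1 + 2*z)


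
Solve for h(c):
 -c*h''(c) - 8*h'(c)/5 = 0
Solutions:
 h(c) = C1 + C2/c^(3/5)


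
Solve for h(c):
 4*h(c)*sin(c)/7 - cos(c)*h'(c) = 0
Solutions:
 h(c) = C1/cos(c)^(4/7)


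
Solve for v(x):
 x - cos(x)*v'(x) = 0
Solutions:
 v(x) = C1 + Integral(x/cos(x), x)


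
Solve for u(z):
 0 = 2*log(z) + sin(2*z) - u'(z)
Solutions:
 u(z) = C1 + 2*z*log(z) - 2*z - cos(2*z)/2


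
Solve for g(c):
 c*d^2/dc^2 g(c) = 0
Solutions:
 g(c) = C1 + C2*c


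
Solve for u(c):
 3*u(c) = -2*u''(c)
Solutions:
 u(c) = C1*sin(sqrt(6)*c/2) + C2*cos(sqrt(6)*c/2)


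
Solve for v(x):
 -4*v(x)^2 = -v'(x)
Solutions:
 v(x) = -1/(C1 + 4*x)


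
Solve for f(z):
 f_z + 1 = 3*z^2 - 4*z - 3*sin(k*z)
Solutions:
 f(z) = C1 + z^3 - 2*z^2 - z + 3*cos(k*z)/k


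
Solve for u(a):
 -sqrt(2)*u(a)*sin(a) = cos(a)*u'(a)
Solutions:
 u(a) = C1*cos(a)^(sqrt(2))


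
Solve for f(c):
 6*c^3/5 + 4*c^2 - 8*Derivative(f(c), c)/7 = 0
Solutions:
 f(c) = C1 + 21*c^4/80 + 7*c^3/6


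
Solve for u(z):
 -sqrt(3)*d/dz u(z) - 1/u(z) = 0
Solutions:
 u(z) = -sqrt(C1 - 6*sqrt(3)*z)/3
 u(z) = sqrt(C1 - 6*sqrt(3)*z)/3


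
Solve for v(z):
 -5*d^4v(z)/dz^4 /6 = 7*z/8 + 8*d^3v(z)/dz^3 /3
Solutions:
 v(z) = C1 + C2*z + C3*z^2 + C4*exp(-16*z/5) - 7*z^4/512 + 35*z^3/2048


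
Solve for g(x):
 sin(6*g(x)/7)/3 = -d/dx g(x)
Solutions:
 x/3 + 7*log(cos(6*g(x)/7) - 1)/12 - 7*log(cos(6*g(x)/7) + 1)/12 = C1


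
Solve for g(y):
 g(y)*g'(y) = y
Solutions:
 g(y) = -sqrt(C1 + y^2)
 g(y) = sqrt(C1 + y^2)


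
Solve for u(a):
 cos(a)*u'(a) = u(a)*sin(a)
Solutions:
 u(a) = C1/cos(a)


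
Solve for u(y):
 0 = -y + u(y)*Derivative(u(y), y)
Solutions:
 u(y) = -sqrt(C1 + y^2)
 u(y) = sqrt(C1 + y^2)


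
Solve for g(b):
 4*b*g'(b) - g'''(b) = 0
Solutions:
 g(b) = C1 + Integral(C2*airyai(2^(2/3)*b) + C3*airybi(2^(2/3)*b), b)


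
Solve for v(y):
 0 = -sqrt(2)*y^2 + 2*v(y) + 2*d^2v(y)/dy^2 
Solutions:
 v(y) = C1*sin(y) + C2*cos(y) + sqrt(2)*y^2/2 - sqrt(2)


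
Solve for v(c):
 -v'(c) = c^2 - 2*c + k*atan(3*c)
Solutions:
 v(c) = C1 - c^3/3 + c^2 - k*(c*atan(3*c) - log(9*c^2 + 1)/6)


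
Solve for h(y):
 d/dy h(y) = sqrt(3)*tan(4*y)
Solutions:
 h(y) = C1 - sqrt(3)*log(cos(4*y))/4


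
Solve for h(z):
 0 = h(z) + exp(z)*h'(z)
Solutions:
 h(z) = C1*exp(exp(-z))


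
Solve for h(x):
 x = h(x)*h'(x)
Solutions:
 h(x) = -sqrt(C1 + x^2)
 h(x) = sqrt(C1 + x^2)


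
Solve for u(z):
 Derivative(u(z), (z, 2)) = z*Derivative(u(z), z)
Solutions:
 u(z) = C1 + C2*erfi(sqrt(2)*z/2)


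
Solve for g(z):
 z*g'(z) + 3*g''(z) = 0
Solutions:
 g(z) = C1 + C2*erf(sqrt(6)*z/6)


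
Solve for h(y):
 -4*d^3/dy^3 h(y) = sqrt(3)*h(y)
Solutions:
 h(y) = C3*exp(-2^(1/3)*3^(1/6)*y/2) + (C1*sin(2^(1/3)*3^(2/3)*y/4) + C2*cos(2^(1/3)*3^(2/3)*y/4))*exp(2^(1/3)*3^(1/6)*y/4)


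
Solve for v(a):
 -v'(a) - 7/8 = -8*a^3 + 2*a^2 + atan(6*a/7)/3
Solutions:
 v(a) = C1 + 2*a^4 - 2*a^3/3 - a*atan(6*a/7)/3 - 7*a/8 + 7*log(36*a^2 + 49)/36


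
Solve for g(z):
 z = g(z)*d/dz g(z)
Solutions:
 g(z) = -sqrt(C1 + z^2)
 g(z) = sqrt(C1 + z^2)


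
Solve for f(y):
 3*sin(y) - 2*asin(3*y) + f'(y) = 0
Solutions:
 f(y) = C1 + 2*y*asin(3*y) + 2*sqrt(1 - 9*y^2)/3 + 3*cos(y)


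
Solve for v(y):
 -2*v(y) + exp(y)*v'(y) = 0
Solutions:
 v(y) = C1*exp(-2*exp(-y))


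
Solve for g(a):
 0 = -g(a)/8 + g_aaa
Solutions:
 g(a) = C3*exp(a/2) + (C1*sin(sqrt(3)*a/4) + C2*cos(sqrt(3)*a/4))*exp(-a/4)


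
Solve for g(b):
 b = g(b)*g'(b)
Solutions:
 g(b) = -sqrt(C1 + b^2)
 g(b) = sqrt(C1 + b^2)


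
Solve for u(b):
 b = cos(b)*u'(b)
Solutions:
 u(b) = C1 + Integral(b/cos(b), b)


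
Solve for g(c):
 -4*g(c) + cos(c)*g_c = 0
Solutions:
 g(c) = C1*(sin(c)^2 + 2*sin(c) + 1)/(sin(c)^2 - 2*sin(c) + 1)


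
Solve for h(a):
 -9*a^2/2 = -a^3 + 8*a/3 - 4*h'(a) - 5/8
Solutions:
 h(a) = C1 - a^4/16 + 3*a^3/8 + a^2/3 - 5*a/32


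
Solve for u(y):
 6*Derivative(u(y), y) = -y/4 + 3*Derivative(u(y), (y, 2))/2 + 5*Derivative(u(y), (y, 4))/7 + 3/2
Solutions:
 u(y) = C1 + C2*exp(70^(1/3)*y*(-(60 + sqrt(3670))^(1/3) + 70^(1/3)/(60 + sqrt(3670))^(1/3))/20)*sin(sqrt(3)*70^(1/3)*y*(70^(1/3)/(60 + sqrt(3670))^(1/3) + (60 + sqrt(3670))^(1/3))/20) + C3*exp(70^(1/3)*y*(-(60 + sqrt(3670))^(1/3) + 70^(1/3)/(60 + sqrt(3670))^(1/3))/20)*cos(sqrt(3)*70^(1/3)*y*(70^(1/3)/(60 + sqrt(3670))^(1/3) + (60 + sqrt(3670))^(1/3))/20) + C4*exp(-70^(1/3)*y*(-(60 + sqrt(3670))^(1/3) + 70^(1/3)/(60 + sqrt(3670))^(1/3))/10) - y^2/48 + 23*y/96


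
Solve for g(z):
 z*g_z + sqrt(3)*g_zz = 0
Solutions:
 g(z) = C1 + C2*erf(sqrt(2)*3^(3/4)*z/6)


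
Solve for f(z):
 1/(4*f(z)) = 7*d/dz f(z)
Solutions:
 f(z) = -sqrt(C1 + 14*z)/14
 f(z) = sqrt(C1 + 14*z)/14


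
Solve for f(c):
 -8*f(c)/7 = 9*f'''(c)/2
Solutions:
 f(c) = C3*exp(-2*294^(1/3)*c/21) + (C1*sin(3^(5/6)*98^(1/3)*c/21) + C2*cos(3^(5/6)*98^(1/3)*c/21))*exp(294^(1/3)*c/21)


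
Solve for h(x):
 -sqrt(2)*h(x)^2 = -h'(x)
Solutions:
 h(x) = -1/(C1 + sqrt(2)*x)


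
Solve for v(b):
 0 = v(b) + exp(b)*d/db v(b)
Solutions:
 v(b) = C1*exp(exp(-b))


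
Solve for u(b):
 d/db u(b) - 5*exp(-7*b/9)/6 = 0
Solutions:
 u(b) = C1 - 15*exp(-7*b/9)/14


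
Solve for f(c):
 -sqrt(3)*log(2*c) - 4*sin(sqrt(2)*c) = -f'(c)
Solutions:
 f(c) = C1 + sqrt(3)*c*(log(c) - 1) + sqrt(3)*c*log(2) - 2*sqrt(2)*cos(sqrt(2)*c)


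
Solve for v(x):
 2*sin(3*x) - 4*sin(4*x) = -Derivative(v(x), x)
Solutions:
 v(x) = C1 + 2*cos(3*x)/3 - cos(4*x)


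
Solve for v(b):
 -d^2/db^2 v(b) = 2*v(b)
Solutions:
 v(b) = C1*sin(sqrt(2)*b) + C2*cos(sqrt(2)*b)


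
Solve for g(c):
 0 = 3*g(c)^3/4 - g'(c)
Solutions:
 g(c) = -sqrt(2)*sqrt(-1/(C1 + 3*c))
 g(c) = sqrt(2)*sqrt(-1/(C1 + 3*c))


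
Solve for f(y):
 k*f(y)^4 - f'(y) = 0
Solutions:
 f(y) = (-1/(C1 + 3*k*y))^(1/3)
 f(y) = (-1/(C1 + k*y))^(1/3)*(-3^(2/3) - 3*3^(1/6)*I)/6
 f(y) = (-1/(C1 + k*y))^(1/3)*(-3^(2/3) + 3*3^(1/6)*I)/6


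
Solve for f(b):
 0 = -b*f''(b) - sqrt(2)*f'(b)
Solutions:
 f(b) = C1 + C2*b^(1 - sqrt(2))


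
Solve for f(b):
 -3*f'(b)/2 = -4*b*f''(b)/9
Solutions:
 f(b) = C1 + C2*b^(35/8)


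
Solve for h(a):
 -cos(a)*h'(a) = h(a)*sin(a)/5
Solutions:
 h(a) = C1*cos(a)^(1/5)


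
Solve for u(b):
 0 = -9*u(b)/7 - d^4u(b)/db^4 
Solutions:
 u(b) = (C1*sin(sqrt(6)*7^(3/4)*b/14) + C2*cos(sqrt(6)*7^(3/4)*b/14))*exp(-sqrt(6)*7^(3/4)*b/14) + (C3*sin(sqrt(6)*7^(3/4)*b/14) + C4*cos(sqrt(6)*7^(3/4)*b/14))*exp(sqrt(6)*7^(3/4)*b/14)


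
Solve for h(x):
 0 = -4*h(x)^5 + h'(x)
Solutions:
 h(x) = -(-1/(C1 + 16*x))^(1/4)
 h(x) = (-1/(C1 + 16*x))^(1/4)
 h(x) = -I*(-1/(C1 + 16*x))^(1/4)
 h(x) = I*(-1/(C1 + 16*x))^(1/4)


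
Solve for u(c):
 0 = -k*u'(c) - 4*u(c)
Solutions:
 u(c) = C1*exp(-4*c/k)


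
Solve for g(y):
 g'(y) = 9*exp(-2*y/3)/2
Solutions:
 g(y) = C1 - 27*exp(-2*y/3)/4


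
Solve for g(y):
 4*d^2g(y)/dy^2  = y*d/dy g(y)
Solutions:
 g(y) = C1 + C2*erfi(sqrt(2)*y/4)


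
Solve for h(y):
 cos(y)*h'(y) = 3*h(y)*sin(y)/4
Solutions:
 h(y) = C1/cos(y)^(3/4)


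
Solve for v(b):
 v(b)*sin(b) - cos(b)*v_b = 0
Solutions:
 v(b) = C1/cos(b)


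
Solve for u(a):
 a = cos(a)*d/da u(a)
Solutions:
 u(a) = C1 + Integral(a/cos(a), a)


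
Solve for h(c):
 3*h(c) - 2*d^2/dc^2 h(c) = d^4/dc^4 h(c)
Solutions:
 h(c) = C1*exp(-c) + C2*exp(c) + C3*sin(sqrt(3)*c) + C4*cos(sqrt(3)*c)


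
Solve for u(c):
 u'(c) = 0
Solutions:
 u(c) = C1


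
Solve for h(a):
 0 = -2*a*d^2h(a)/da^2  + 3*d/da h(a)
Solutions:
 h(a) = C1 + C2*a^(5/2)


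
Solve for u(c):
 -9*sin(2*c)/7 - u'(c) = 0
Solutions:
 u(c) = C1 + 9*cos(2*c)/14


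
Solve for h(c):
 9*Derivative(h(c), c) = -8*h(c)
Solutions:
 h(c) = C1*exp(-8*c/9)


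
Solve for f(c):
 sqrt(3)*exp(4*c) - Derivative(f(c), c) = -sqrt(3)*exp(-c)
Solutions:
 f(c) = C1 + sqrt(3)*exp(4*c)/4 - sqrt(3)*exp(-c)


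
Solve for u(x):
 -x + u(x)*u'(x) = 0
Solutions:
 u(x) = -sqrt(C1 + x^2)
 u(x) = sqrt(C1 + x^2)


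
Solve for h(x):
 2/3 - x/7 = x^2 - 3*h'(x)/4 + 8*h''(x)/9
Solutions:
 h(x) = C1 + C2*exp(27*x/32) + 4*x^3/9 + 950*x^2/567 + 47192*x/15309


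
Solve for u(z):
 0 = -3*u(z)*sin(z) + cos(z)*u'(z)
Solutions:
 u(z) = C1/cos(z)^3


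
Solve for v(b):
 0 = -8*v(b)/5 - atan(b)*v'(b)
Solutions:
 v(b) = C1*exp(-8*Integral(1/atan(b), b)/5)


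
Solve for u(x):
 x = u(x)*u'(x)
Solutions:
 u(x) = -sqrt(C1 + x^2)
 u(x) = sqrt(C1 + x^2)


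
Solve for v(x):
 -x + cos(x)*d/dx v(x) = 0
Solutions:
 v(x) = C1 + Integral(x/cos(x), x)


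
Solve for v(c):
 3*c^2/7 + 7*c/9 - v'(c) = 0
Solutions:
 v(c) = C1 + c^3/7 + 7*c^2/18


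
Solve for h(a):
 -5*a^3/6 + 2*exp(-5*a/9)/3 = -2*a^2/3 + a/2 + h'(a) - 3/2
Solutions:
 h(a) = C1 - 5*a^4/24 + 2*a^3/9 - a^2/4 + 3*a/2 - 6*exp(-5*a/9)/5


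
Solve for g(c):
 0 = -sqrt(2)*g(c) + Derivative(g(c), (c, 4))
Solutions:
 g(c) = C1*exp(-2^(1/8)*c) + C2*exp(2^(1/8)*c) + C3*sin(2^(1/8)*c) + C4*cos(2^(1/8)*c)


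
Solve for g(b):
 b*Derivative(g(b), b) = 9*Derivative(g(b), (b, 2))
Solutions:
 g(b) = C1 + C2*erfi(sqrt(2)*b/6)


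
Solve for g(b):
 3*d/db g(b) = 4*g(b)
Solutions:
 g(b) = C1*exp(4*b/3)


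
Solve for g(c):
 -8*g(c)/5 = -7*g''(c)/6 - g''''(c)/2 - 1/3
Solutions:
 g(c) = C1*exp(-sqrt(30)*c*sqrt(-35 + sqrt(4105))/30) + C2*exp(sqrt(30)*c*sqrt(-35 + sqrt(4105))/30) + C3*sin(sqrt(30)*c*sqrt(35 + sqrt(4105))/30) + C4*cos(sqrt(30)*c*sqrt(35 + sqrt(4105))/30) + 5/24


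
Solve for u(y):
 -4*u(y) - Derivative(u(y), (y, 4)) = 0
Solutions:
 u(y) = (C1*sin(y) + C2*cos(y))*exp(-y) + (C3*sin(y) + C4*cos(y))*exp(y)


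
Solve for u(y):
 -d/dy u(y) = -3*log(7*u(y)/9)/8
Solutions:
 8*Integral(1/(-log(_y) - log(7) + 2*log(3)), (_y, u(y)))/3 = C1 - y


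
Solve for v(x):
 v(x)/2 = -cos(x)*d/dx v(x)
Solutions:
 v(x) = C1*(sin(x) - 1)^(1/4)/(sin(x) + 1)^(1/4)


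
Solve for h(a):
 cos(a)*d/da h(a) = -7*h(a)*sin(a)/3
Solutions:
 h(a) = C1*cos(a)^(7/3)


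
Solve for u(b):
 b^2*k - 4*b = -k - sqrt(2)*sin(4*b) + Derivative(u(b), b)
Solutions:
 u(b) = C1 + b^3*k/3 - 2*b^2 + b*k - sqrt(2)*cos(4*b)/4


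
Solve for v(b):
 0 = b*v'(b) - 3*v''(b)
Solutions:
 v(b) = C1 + C2*erfi(sqrt(6)*b/6)


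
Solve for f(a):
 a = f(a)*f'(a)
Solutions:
 f(a) = -sqrt(C1 + a^2)
 f(a) = sqrt(C1 + a^2)


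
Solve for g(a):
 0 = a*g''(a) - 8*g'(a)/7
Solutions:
 g(a) = C1 + C2*a^(15/7)


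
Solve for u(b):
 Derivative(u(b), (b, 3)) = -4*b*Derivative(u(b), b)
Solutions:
 u(b) = C1 + Integral(C2*airyai(-2^(2/3)*b) + C3*airybi(-2^(2/3)*b), b)


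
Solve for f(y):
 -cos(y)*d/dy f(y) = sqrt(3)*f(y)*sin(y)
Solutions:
 f(y) = C1*cos(y)^(sqrt(3))


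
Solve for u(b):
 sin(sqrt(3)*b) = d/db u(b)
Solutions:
 u(b) = C1 - sqrt(3)*cos(sqrt(3)*b)/3


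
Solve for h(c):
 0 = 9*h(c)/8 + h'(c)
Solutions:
 h(c) = C1*exp(-9*c/8)


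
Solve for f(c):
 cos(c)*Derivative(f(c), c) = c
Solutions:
 f(c) = C1 + Integral(c/cos(c), c)


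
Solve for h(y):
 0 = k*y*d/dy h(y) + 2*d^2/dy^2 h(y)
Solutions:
 h(y) = Piecewise((-sqrt(pi)*C1*erf(sqrt(k)*y/2)/sqrt(k) - C2, (k > 0) | (k < 0)), (-C1*y - C2, True))


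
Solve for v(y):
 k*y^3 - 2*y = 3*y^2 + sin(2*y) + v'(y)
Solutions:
 v(y) = C1 + k*y^4/4 - y^3 - y^2 + cos(2*y)/2


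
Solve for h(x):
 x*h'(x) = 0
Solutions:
 h(x) = C1


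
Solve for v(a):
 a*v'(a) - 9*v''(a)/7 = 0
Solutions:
 v(a) = C1 + C2*erfi(sqrt(14)*a/6)


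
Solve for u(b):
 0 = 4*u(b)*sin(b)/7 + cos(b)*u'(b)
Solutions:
 u(b) = C1*cos(b)^(4/7)


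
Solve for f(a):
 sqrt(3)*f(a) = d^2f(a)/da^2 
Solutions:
 f(a) = C1*exp(-3^(1/4)*a) + C2*exp(3^(1/4)*a)


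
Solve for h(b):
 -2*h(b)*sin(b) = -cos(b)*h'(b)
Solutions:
 h(b) = C1/cos(b)^2


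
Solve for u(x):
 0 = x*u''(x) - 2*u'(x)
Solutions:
 u(x) = C1 + C2*x^3


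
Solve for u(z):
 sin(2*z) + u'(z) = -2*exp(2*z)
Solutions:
 u(z) = C1 - exp(2*z) + cos(2*z)/2


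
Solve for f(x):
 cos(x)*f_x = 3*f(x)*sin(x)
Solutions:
 f(x) = C1/cos(x)^3


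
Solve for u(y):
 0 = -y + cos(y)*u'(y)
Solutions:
 u(y) = C1 + Integral(y/cos(y), y)


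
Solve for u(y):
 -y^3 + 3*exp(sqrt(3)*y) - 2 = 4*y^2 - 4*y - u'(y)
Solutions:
 u(y) = C1 + y^4/4 + 4*y^3/3 - 2*y^2 + 2*y - sqrt(3)*exp(sqrt(3)*y)


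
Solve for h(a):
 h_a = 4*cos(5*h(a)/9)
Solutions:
 -4*a - 9*log(sin(5*h(a)/9) - 1)/10 + 9*log(sin(5*h(a)/9) + 1)/10 = C1


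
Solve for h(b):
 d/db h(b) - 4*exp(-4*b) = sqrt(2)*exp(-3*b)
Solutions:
 h(b) = C1 - sqrt(2)*exp(-3*b)/3 - exp(-4*b)


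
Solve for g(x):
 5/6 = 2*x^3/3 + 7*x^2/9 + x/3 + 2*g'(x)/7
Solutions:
 g(x) = C1 - 7*x^4/12 - 49*x^3/54 - 7*x^2/12 + 35*x/12


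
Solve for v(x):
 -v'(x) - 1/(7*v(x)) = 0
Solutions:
 v(x) = -sqrt(C1 - 14*x)/7
 v(x) = sqrt(C1 - 14*x)/7


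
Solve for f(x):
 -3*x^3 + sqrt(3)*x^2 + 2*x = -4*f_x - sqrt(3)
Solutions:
 f(x) = C1 + 3*x^4/16 - sqrt(3)*x^3/12 - x^2/4 - sqrt(3)*x/4


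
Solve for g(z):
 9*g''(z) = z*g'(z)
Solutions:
 g(z) = C1 + C2*erfi(sqrt(2)*z/6)


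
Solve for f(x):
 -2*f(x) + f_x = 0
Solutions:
 f(x) = C1*exp(2*x)


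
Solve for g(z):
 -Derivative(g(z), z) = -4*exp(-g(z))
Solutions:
 g(z) = log(C1 + 4*z)


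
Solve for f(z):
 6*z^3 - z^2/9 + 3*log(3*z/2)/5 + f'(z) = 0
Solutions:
 f(z) = C1 - 3*z^4/2 + z^3/27 - 3*z*log(z)/5 - 3*z*log(3)/5 + 3*z*log(2)/5 + 3*z/5


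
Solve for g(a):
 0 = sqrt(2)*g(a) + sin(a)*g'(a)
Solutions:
 g(a) = C1*(cos(a) + 1)^(sqrt(2)/2)/(cos(a) - 1)^(sqrt(2)/2)


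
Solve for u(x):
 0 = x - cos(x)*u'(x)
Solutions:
 u(x) = C1 + Integral(x/cos(x), x)


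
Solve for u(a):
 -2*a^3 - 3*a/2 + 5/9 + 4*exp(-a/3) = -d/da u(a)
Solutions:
 u(a) = C1 + a^4/2 + 3*a^2/4 - 5*a/9 + 12*exp(-a/3)


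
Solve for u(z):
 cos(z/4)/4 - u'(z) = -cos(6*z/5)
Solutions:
 u(z) = C1 + sin(z/4) + 5*sin(6*z/5)/6


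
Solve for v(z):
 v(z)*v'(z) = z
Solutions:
 v(z) = -sqrt(C1 + z^2)
 v(z) = sqrt(C1 + z^2)


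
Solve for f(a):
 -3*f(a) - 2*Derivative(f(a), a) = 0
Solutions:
 f(a) = C1*exp(-3*a/2)


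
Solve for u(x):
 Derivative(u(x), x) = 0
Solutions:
 u(x) = C1


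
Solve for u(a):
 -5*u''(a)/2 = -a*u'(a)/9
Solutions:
 u(a) = C1 + C2*erfi(sqrt(5)*a/15)


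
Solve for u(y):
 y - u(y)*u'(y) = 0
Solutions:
 u(y) = -sqrt(C1 + y^2)
 u(y) = sqrt(C1 + y^2)


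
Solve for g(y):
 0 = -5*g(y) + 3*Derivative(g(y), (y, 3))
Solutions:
 g(y) = C3*exp(3^(2/3)*5^(1/3)*y/3) + (C1*sin(3^(1/6)*5^(1/3)*y/2) + C2*cos(3^(1/6)*5^(1/3)*y/2))*exp(-3^(2/3)*5^(1/3)*y/6)


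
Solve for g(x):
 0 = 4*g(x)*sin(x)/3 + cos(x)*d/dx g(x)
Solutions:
 g(x) = C1*cos(x)^(4/3)


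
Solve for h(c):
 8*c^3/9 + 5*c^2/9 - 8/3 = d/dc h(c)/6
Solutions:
 h(c) = C1 + 4*c^4/3 + 10*c^3/9 - 16*c


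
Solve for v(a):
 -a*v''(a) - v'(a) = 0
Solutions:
 v(a) = C1 + C2*log(a)


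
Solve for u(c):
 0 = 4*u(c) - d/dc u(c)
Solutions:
 u(c) = C1*exp(4*c)


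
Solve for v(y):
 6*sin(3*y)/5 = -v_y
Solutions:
 v(y) = C1 + 2*cos(3*y)/5


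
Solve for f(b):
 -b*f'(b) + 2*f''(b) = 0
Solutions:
 f(b) = C1 + C2*erfi(b/2)


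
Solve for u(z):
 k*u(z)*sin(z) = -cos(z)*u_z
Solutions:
 u(z) = C1*exp(k*log(cos(z)))


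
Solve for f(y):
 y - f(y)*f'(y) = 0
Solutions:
 f(y) = -sqrt(C1 + y^2)
 f(y) = sqrt(C1 + y^2)


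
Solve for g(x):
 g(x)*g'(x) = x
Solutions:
 g(x) = -sqrt(C1 + x^2)
 g(x) = sqrt(C1 + x^2)


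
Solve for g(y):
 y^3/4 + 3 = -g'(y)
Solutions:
 g(y) = C1 - y^4/16 - 3*y


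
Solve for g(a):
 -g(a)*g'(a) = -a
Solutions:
 g(a) = -sqrt(C1 + a^2)
 g(a) = sqrt(C1 + a^2)


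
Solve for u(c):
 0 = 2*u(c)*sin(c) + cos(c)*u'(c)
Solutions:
 u(c) = C1*cos(c)^2


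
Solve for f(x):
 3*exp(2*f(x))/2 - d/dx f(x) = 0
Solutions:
 f(x) = log(-sqrt(-1/(C1 + 3*x)))
 f(x) = log(-1/(C1 + 3*x))/2


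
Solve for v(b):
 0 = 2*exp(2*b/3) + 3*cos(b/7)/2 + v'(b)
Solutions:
 v(b) = C1 - 3*exp(2*b/3) - 21*sin(b/7)/2


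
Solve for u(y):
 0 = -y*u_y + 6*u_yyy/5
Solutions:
 u(y) = C1 + Integral(C2*airyai(5^(1/3)*6^(2/3)*y/6) + C3*airybi(5^(1/3)*6^(2/3)*y/6), y)


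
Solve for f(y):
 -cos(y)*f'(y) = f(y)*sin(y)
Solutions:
 f(y) = C1*cos(y)


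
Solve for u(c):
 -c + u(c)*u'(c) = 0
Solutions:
 u(c) = -sqrt(C1 + c^2)
 u(c) = sqrt(C1 + c^2)


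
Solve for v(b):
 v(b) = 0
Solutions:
 v(b) = 0


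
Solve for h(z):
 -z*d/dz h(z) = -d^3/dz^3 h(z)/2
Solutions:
 h(z) = C1 + Integral(C2*airyai(2^(1/3)*z) + C3*airybi(2^(1/3)*z), z)


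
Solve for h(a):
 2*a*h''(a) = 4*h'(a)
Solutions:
 h(a) = C1 + C2*a^3


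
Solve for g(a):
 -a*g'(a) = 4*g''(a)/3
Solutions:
 g(a) = C1 + C2*erf(sqrt(6)*a/4)


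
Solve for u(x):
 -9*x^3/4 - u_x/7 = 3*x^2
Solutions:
 u(x) = C1 - 63*x^4/16 - 7*x^3


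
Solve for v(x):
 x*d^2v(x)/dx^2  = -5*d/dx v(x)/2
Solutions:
 v(x) = C1 + C2/x^(3/2)


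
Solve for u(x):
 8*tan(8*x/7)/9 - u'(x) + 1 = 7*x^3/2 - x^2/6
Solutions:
 u(x) = C1 - 7*x^4/8 + x^3/18 + x - 7*log(cos(8*x/7))/9


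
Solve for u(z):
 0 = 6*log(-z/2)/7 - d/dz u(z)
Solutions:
 u(z) = C1 + 6*z*log(-z)/7 + 6*z*(-1 - log(2))/7


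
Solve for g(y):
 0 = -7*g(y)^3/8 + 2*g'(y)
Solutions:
 g(y) = -2*sqrt(2)*sqrt(-1/(C1 + 7*y))
 g(y) = 2*sqrt(2)*sqrt(-1/(C1 + 7*y))


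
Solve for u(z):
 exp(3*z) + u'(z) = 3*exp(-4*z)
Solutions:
 u(z) = C1 - exp(3*z)/3 - 3*exp(-4*z)/4


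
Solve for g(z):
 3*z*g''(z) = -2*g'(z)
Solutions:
 g(z) = C1 + C2*z^(1/3)


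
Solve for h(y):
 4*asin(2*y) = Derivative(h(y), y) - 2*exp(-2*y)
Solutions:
 h(y) = C1 + 4*y*asin(2*y) + 2*sqrt(1 - 4*y^2) - exp(-2*y)


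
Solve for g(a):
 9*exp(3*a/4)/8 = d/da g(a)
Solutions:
 g(a) = C1 + 3*exp(3*a/4)/2


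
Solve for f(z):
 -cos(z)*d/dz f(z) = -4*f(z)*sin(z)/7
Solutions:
 f(z) = C1/cos(z)^(4/7)


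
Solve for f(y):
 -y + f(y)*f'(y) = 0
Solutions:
 f(y) = -sqrt(C1 + y^2)
 f(y) = sqrt(C1 + y^2)


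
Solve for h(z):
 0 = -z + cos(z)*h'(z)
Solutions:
 h(z) = C1 + Integral(z/cos(z), z)


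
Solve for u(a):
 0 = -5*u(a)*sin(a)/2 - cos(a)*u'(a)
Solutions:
 u(a) = C1*cos(a)^(5/2)


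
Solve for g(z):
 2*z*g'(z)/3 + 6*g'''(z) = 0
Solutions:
 g(z) = C1 + Integral(C2*airyai(-3^(1/3)*z/3) + C3*airybi(-3^(1/3)*z/3), z)


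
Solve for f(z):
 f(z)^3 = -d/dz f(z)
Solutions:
 f(z) = -sqrt(2)*sqrt(-1/(C1 - z))/2
 f(z) = sqrt(2)*sqrt(-1/(C1 - z))/2


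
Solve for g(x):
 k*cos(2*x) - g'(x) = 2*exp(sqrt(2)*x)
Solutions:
 g(x) = C1 + k*sin(2*x)/2 - sqrt(2)*exp(sqrt(2)*x)


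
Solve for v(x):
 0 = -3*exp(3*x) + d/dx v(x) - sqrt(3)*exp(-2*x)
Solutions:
 v(x) = C1 + exp(3*x) - sqrt(3)*exp(-2*x)/2


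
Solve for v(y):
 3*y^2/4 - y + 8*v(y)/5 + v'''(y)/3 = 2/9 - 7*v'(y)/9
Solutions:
 v(y) = C1*exp(5^(1/3)*y*(-35/(324 + sqrt(113551))^(1/3) + 5^(1/3)*(324 + sqrt(113551))^(1/3))/30)*sin(sqrt(3)*5^(1/3)*y*(35/(324 + sqrt(113551))^(1/3) + 5^(1/3)*(324 + sqrt(113551))^(1/3))/30) + C2*exp(5^(1/3)*y*(-35/(324 + sqrt(113551))^(1/3) + 5^(1/3)*(324 + sqrt(113551))^(1/3))/30)*cos(sqrt(3)*5^(1/3)*y*(35/(324 + sqrt(113551))^(1/3) + 5^(1/3)*(324 + sqrt(113551))^(1/3))/30) + C3*exp(-5^(1/3)*y*(-35/(324 + sqrt(113551))^(1/3) + 5^(1/3)*(324 + sqrt(113551))^(1/3))/15) - 15*y^2/32 + 415*y/384 - 10685/27648


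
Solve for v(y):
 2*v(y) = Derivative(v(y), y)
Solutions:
 v(y) = C1*exp(2*y)


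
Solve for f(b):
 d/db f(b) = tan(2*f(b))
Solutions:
 f(b) = -asin(C1*exp(2*b))/2 + pi/2
 f(b) = asin(C1*exp(2*b))/2


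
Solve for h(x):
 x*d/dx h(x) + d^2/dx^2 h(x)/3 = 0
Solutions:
 h(x) = C1 + C2*erf(sqrt(6)*x/2)


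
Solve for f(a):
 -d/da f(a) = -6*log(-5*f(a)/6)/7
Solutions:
 -7*Integral(1/(log(-_y) - log(6) + log(5)), (_y, f(a)))/6 = C1 - a


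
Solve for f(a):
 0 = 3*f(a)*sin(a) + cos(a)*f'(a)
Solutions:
 f(a) = C1*cos(a)^3


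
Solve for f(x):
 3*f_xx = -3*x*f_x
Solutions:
 f(x) = C1 + C2*erf(sqrt(2)*x/2)


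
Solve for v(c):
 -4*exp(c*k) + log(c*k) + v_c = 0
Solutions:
 v(c) = C1 - c*log(c*k) + c + Piecewise((4*exp(c*k)/k, Ne(k, 0)), (4*c, True))


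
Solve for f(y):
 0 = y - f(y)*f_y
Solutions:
 f(y) = -sqrt(C1 + y^2)
 f(y) = sqrt(C1 + y^2)


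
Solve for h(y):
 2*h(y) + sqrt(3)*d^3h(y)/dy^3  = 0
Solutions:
 h(y) = C3*exp(-2^(1/3)*3^(5/6)*y/3) + (C1*sin(6^(1/3)*y/2) + C2*cos(6^(1/3)*y/2))*exp(2^(1/3)*3^(5/6)*y/6)


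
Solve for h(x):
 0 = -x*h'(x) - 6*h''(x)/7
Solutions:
 h(x) = C1 + C2*erf(sqrt(21)*x/6)


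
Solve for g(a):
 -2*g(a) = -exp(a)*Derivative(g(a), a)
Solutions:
 g(a) = C1*exp(-2*exp(-a))


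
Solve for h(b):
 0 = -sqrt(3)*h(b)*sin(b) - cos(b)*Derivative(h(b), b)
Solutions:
 h(b) = C1*cos(b)^(sqrt(3))


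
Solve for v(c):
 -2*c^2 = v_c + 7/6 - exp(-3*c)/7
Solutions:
 v(c) = C1 - 2*c^3/3 - 7*c/6 - exp(-3*c)/21


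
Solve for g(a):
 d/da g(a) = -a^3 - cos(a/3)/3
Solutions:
 g(a) = C1 - a^4/4 - sin(a/3)


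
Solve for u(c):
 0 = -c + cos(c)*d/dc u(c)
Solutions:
 u(c) = C1 + Integral(c/cos(c), c)


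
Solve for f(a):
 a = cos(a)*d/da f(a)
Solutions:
 f(a) = C1 + Integral(a/cos(a), a)


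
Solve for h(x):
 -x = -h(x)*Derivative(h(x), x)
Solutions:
 h(x) = -sqrt(C1 + x^2)
 h(x) = sqrt(C1 + x^2)


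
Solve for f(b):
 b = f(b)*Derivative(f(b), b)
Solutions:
 f(b) = -sqrt(C1 + b^2)
 f(b) = sqrt(C1 + b^2)


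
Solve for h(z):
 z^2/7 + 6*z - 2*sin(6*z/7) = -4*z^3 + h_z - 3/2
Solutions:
 h(z) = C1 + z^4 + z^3/21 + 3*z^2 + 3*z/2 + 7*cos(6*z/7)/3


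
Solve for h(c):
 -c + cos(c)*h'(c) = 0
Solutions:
 h(c) = C1 + Integral(c/cos(c), c)


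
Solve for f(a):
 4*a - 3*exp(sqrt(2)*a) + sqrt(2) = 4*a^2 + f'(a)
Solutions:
 f(a) = C1 - 4*a^3/3 + 2*a^2 + sqrt(2)*a - 3*sqrt(2)*exp(sqrt(2)*a)/2


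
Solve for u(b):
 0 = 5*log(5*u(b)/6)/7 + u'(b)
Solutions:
 7*Integral(1/(log(_y) - log(6) + log(5)), (_y, u(b)))/5 = C1 - b


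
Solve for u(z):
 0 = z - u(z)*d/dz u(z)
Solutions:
 u(z) = -sqrt(C1 + z^2)
 u(z) = sqrt(C1 + z^2)


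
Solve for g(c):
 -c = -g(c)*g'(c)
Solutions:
 g(c) = -sqrt(C1 + c^2)
 g(c) = sqrt(C1 + c^2)


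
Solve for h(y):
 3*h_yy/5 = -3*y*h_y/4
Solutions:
 h(y) = C1 + C2*erf(sqrt(10)*y/4)


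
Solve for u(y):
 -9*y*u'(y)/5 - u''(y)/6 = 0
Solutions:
 u(y) = C1 + C2*erf(3*sqrt(15)*y/5)


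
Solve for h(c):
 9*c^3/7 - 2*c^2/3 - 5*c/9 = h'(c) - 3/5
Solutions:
 h(c) = C1 + 9*c^4/28 - 2*c^3/9 - 5*c^2/18 + 3*c/5


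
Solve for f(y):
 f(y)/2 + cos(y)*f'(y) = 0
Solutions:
 f(y) = C1*(sin(y) - 1)^(1/4)/(sin(y) + 1)^(1/4)


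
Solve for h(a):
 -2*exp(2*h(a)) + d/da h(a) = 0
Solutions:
 h(a) = log(-sqrt(-1/(C1 + 2*a))) - log(2)/2
 h(a) = log(-1/(C1 + 2*a))/2 - log(2)/2


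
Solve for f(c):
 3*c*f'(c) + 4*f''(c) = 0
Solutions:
 f(c) = C1 + C2*erf(sqrt(6)*c/4)


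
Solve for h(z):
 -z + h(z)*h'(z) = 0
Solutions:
 h(z) = -sqrt(C1 + z^2)
 h(z) = sqrt(C1 + z^2)


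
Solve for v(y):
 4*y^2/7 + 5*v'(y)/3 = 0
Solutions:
 v(y) = C1 - 4*y^3/35


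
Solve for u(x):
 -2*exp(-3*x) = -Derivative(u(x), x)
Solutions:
 u(x) = C1 - 2*exp(-3*x)/3


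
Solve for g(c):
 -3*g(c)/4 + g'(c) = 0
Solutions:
 g(c) = C1*exp(3*c/4)


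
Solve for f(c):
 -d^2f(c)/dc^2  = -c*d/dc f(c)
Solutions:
 f(c) = C1 + C2*erfi(sqrt(2)*c/2)


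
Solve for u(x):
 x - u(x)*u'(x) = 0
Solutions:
 u(x) = -sqrt(C1 + x^2)
 u(x) = sqrt(C1 + x^2)


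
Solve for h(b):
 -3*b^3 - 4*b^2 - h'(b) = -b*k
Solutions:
 h(b) = C1 - 3*b^4/4 - 4*b^3/3 + b^2*k/2


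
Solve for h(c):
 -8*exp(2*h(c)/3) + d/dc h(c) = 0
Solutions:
 h(c) = 3*log(-sqrt(-1/(C1 + 8*c))) - 3*log(2) + 3*log(6)/2
 h(c) = 3*log(-1/(C1 + 8*c))/2 - 3*log(2) + 3*log(6)/2


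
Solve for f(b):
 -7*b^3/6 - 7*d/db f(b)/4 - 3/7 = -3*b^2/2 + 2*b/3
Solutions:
 f(b) = C1 - b^4/6 + 2*b^3/7 - 4*b^2/21 - 12*b/49


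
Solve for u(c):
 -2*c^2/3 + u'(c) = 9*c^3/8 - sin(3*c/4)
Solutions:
 u(c) = C1 + 9*c^4/32 + 2*c^3/9 + 4*cos(3*c/4)/3


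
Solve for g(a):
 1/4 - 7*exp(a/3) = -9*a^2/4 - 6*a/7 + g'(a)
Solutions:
 g(a) = C1 + 3*a^3/4 + 3*a^2/7 + a/4 - 21*exp(a/3)


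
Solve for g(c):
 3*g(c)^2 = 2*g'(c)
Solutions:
 g(c) = -2/(C1 + 3*c)


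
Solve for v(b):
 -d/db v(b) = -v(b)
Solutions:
 v(b) = C1*exp(b)


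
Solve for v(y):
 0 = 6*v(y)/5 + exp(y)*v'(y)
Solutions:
 v(y) = C1*exp(6*exp(-y)/5)


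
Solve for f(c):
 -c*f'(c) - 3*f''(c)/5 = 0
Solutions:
 f(c) = C1 + C2*erf(sqrt(30)*c/6)


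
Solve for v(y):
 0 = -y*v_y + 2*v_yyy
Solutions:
 v(y) = C1 + Integral(C2*airyai(2^(2/3)*y/2) + C3*airybi(2^(2/3)*y/2), y)


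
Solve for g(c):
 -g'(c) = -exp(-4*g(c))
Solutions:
 g(c) = log(-I*(C1 + 4*c)^(1/4))
 g(c) = log(I*(C1 + 4*c)^(1/4))
 g(c) = log(-(C1 + 4*c)^(1/4))
 g(c) = log(C1 + 4*c)/4


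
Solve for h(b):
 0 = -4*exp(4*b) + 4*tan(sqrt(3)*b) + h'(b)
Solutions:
 h(b) = C1 + exp(4*b) + 4*sqrt(3)*log(cos(sqrt(3)*b))/3


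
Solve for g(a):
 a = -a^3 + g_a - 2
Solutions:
 g(a) = C1 + a^4/4 + a^2/2 + 2*a


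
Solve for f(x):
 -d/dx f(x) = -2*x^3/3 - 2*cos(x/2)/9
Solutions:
 f(x) = C1 + x^4/6 + 4*sin(x/2)/9


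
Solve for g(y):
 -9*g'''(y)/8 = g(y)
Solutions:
 g(y) = C3*exp(-2*3^(1/3)*y/3) + (C1*sin(3^(5/6)*y/3) + C2*cos(3^(5/6)*y/3))*exp(3^(1/3)*y/3)


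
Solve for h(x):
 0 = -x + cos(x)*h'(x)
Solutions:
 h(x) = C1 + Integral(x/cos(x), x)


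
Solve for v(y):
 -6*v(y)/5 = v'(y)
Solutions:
 v(y) = C1*exp(-6*y/5)


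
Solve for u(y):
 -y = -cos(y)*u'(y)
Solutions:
 u(y) = C1 + Integral(y/cos(y), y)


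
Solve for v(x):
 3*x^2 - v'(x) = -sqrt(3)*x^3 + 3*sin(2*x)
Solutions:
 v(x) = C1 + sqrt(3)*x^4/4 + x^3 + 3*cos(2*x)/2


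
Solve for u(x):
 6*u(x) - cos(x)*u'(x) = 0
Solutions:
 u(x) = C1*(sin(x)^3 + 3*sin(x)^2 + 3*sin(x) + 1)/(sin(x)^3 - 3*sin(x)^2 + 3*sin(x) - 1)


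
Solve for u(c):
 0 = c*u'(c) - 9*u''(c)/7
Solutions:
 u(c) = C1 + C2*erfi(sqrt(14)*c/6)


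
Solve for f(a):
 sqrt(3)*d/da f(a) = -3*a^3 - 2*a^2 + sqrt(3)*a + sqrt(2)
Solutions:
 f(a) = C1 - sqrt(3)*a^4/4 - 2*sqrt(3)*a^3/9 + a^2/2 + sqrt(6)*a/3


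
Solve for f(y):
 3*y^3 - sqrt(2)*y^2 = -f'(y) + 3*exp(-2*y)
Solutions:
 f(y) = C1 - 3*y^4/4 + sqrt(2)*y^3/3 - 3*exp(-2*y)/2


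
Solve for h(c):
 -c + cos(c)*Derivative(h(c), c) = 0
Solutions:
 h(c) = C1 + Integral(c/cos(c), c)


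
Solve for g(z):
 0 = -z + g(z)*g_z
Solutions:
 g(z) = -sqrt(C1 + z^2)
 g(z) = sqrt(C1 + z^2)


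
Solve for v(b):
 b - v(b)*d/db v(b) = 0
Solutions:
 v(b) = -sqrt(C1 + b^2)
 v(b) = sqrt(C1 + b^2)


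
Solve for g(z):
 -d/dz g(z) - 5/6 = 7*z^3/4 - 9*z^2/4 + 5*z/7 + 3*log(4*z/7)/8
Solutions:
 g(z) = C1 - 7*z^4/16 + 3*z^3/4 - 5*z^2/14 - 3*z*log(z)/8 - 3*z*log(2)/4 - 11*z/24 + 3*z*log(7)/8
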